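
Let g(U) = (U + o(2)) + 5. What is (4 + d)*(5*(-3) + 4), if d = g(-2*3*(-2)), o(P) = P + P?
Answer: -275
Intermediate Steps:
o(P) = 2*P
g(U) = 9 + U (g(U) = (U + 2*2) + 5 = (U + 4) + 5 = (4 + U) + 5 = 9 + U)
d = 21 (d = 9 - 2*3*(-2) = 9 - 6*(-2) = 9 + 12 = 21)
(4 + d)*(5*(-3) + 4) = (4 + 21)*(5*(-3) + 4) = 25*(-15 + 4) = 25*(-11) = -275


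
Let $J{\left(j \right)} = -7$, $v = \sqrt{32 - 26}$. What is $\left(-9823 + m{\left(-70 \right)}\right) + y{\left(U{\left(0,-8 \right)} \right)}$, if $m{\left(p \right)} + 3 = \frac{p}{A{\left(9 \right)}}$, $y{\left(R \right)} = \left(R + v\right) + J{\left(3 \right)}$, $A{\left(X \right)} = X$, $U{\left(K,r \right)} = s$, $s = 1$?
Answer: $- \frac{88558}{9} + \sqrt{6} \approx -9837.3$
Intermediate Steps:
$U{\left(K,r \right)} = 1$
$v = \sqrt{6} \approx 2.4495$
$y{\left(R \right)} = -7 + R + \sqrt{6}$ ($y{\left(R \right)} = \left(R + \sqrt{6}\right) - 7 = -7 + R + \sqrt{6}$)
$m{\left(p \right)} = -3 + \frac{p}{9}$
$\left(-9823 + m{\left(-70 \right)}\right) + y{\left(U{\left(0,-8 \right)} \right)} = \left(-9823 + \left(-3 + \frac{1}{9} \left(-70\right)\right)\right) + \left(-7 + 1 + \sqrt{6}\right) = \left(-9823 - \frac{97}{9}\right) - \left(6 - \sqrt{6}\right) = - \frac{88504}{9} - \left(6 - \sqrt{6}\right) = - \frac{88558}{9} + \sqrt{6}$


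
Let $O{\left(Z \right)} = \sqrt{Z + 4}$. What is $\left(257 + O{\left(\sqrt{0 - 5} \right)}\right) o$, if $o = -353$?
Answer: $-90721 - 353 \sqrt{4 + i \sqrt{5}} \approx -91452.0 - 190.52 i$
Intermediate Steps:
$O{\left(Z \right)} = \sqrt{4 + Z}$
$\left(257 + O{\left(\sqrt{0 - 5} \right)}\right) o = \left(257 + \sqrt{4 + \sqrt{0 - 5}}\right) \left(-353\right) = \left(257 + \sqrt{4 + \sqrt{-5}}\right) \left(-353\right) = \left(257 + \sqrt{4 + i \sqrt{5}}\right) \left(-353\right) = -90721 - 353 \sqrt{4 + i \sqrt{5}}$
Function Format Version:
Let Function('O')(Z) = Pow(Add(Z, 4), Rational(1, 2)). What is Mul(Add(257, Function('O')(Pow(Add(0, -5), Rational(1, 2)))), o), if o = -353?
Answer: Add(-90721, Mul(-353, Pow(Add(4, Mul(I, Pow(5, Rational(1, 2)))), Rational(1, 2)))) ≈ Add(-91452., Mul(-190.52, I))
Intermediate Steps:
Function('O')(Z) = Pow(Add(4, Z), Rational(1, 2))
Mul(Add(257, Function('O')(Pow(Add(0, -5), Rational(1, 2)))), o) = Mul(Add(257, Pow(Add(4, Pow(Add(0, -5), Rational(1, 2))), Rational(1, 2))), -353) = Mul(Add(257, Pow(Add(4, Pow(-5, Rational(1, 2))), Rational(1, 2))), -353) = Mul(Add(257, Pow(Add(4, Mul(I, Pow(5, Rational(1, 2)))), Rational(1, 2))), -353) = Add(-90721, Mul(-353, Pow(Add(4, Mul(I, Pow(5, Rational(1, 2)))), Rational(1, 2))))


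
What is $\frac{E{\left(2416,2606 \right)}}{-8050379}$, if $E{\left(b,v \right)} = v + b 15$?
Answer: $- \frac{38846}{8050379} \approx -0.0048254$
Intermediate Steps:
$E{\left(b,v \right)} = v + 15 b$
$\frac{E{\left(2416,2606 \right)}}{-8050379} = \frac{2606 + 15 \cdot 2416}{-8050379} = \left(2606 + 36240\right) \left(- \frac{1}{8050379}\right) = 38846 \left(- \frac{1}{8050379}\right) = - \frac{38846}{8050379}$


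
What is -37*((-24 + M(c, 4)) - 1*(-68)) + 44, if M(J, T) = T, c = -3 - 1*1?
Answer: -1732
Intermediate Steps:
c = -4 (c = -3 - 1 = -4)
-37*((-24 + M(c, 4)) - 1*(-68)) + 44 = -37*((-24 + 4) - 1*(-68)) + 44 = -37*(-20 + 68) + 44 = -37*48 + 44 = -1776 + 44 = -1732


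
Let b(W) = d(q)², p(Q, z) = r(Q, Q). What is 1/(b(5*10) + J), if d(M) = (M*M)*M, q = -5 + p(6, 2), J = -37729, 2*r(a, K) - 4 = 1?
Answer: -64/2399031 ≈ -2.6677e-5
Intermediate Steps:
r(a, K) = 5/2 (r(a, K) = 2 + (½)*1 = 2 + ½ = 5/2)
p(Q, z) = 5/2
q = -5/2 (q = -5 + 5/2 = -5/2 ≈ -2.5000)
d(M) = M³ (d(M) = M²*M = M³)
b(W) = 15625/64 (b(W) = ((-5/2)³)² = (-125/8)² = 15625/64)
1/(b(5*10) + J) = 1/(15625/64 - 37729) = 1/(-2399031/64) = -64/2399031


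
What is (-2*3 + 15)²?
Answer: 81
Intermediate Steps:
(-2*3 + 15)² = (-6 + 15)² = 9² = 81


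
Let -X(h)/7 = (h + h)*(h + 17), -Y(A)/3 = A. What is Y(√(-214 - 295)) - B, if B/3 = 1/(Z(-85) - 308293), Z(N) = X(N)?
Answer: 3/389213 - 3*I*√509 ≈ 7.7079e-6 - 67.683*I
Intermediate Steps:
Y(A) = -3*A
X(h) = -14*h*(17 + h) (X(h) = -7*(h + h)*(h + 17) = -7*2*h*(17 + h) = -14*h*(17 + h))
Z(N) = -14*N*(17 + N)
B = -3/389213 (B = 3/(-14*(-85)*(17 - 85) - 308293) = 3/(-14*(-85)*(-68) - 308293) = 3/(-80920 - 308293) = 3/(-389213) = 3*(-1/389213) = -3/389213 ≈ -7.7079e-6)
Y(√(-214 - 295)) - B = -3*√(-214 - 295) - 1*(-3/389213) = -3*I*√509 + 3/389213 = 3/389213 - 3*I*√509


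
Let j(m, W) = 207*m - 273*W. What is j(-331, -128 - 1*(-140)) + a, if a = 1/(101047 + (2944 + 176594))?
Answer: -20144038904/280585 ≈ -71793.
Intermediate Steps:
j(m, W) = -273*W + 207*m
a = 1/280585 (a = 1/(101047 + 179538) = 1/280585 ≈ 3.5640e-6)
j(-331, -128 - 1*(-140)) + a = (-273*(-128 - 1*(-140)) + 207*(-331)) + 1/280585 = (-273*(-128 + 140) - 68517) + 1/280585 = (-273*12 - 68517) + 1/280585 = (-3276 - 68517) + 1/280585 = -71793 + 1/280585 = -20144038904/280585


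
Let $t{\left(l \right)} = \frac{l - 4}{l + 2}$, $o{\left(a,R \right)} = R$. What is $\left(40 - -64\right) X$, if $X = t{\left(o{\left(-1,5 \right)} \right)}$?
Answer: $\frac{104}{7} \approx 14.857$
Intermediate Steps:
$t{\left(l \right)} = \frac{-4 + l}{2 + l}$
$X = \frac{1}{7}$ ($X = \frac{-4 + 5}{2 + 5} = \frac{1}{7} \cdot 1 = \frac{1}{7} \approx 0.14286$)
$\left(40 - -64\right) X = \left(40 - -64\right) \frac{1}{7} = \left(40 + 64\right) \frac{1}{7} = 104 \cdot \frac{1}{7} = \frac{104}{7}$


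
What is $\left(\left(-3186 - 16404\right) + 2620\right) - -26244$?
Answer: $9274$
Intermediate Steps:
$\left(\left(-3186 - 16404\right) + 2620\right) - -26244 = \left(-19590 + 2620\right) + 26244 = -16970 + 26244 = 9274$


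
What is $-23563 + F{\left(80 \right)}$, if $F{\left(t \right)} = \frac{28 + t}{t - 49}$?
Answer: $- \frac{730345}{31} \approx -23560.0$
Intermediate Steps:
$F{\left(t \right)} = \frac{28 + t}{-49 + t}$
$-23563 + F{\left(80 \right)} = -23563 + \frac{28 + 80}{-49 + 80} = -23563 + \frac{1}{31} \cdot 108 = -23563 + \frac{108}{31} = - \frac{730345}{31}$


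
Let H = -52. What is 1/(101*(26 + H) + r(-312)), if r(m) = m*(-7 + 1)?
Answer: -1/754 ≈ -0.0013263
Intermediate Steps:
r(m) = -6*m (r(m) = m*(-6) = -6*m)
1/(101*(26 + H) + r(-312)) = 1/(101*(26 - 52) - 6*(-312)) = 1/(101*(-26) + 1872) = 1/(-2626 + 1872) = 1/(-754) = -1/754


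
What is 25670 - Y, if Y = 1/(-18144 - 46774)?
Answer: 1666445061/64918 ≈ 25670.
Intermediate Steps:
Y = -1/64918 (Y = 1/(-64918) = -1/64918 ≈ -1.5404e-5)
25670 - Y = 25670 - 1*(-1/64918) = 25670 + 1/64918 = 1666445061/64918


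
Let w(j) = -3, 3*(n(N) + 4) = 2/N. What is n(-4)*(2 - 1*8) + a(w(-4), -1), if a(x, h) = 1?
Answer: 26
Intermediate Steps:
n(N) = -4 + 2/(3*N) (n(N) = -4 + (2/N)/3 = -4 + 2/(3*N))
n(-4)*(2 - 1*8) + a(w(-4), -1) = (-4 + (⅔)/(-4))*(2 - 1*8) + 1 = (-4 + (⅔)*(-¼))*(2 - 8) + 1 = (-4 - ⅙)*(-6) + 1 = -25/6*(-6) + 1 = 25 + 1 = 26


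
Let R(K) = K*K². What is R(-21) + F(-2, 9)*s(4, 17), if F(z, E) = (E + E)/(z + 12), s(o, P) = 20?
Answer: -9225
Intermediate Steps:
R(K) = K³
F(z, E) = 2*E/(12 + z) (F(z, E) = (2*E)/(12 + z) = 2*E/(12 + z))
R(-21) + F(-2, 9)*s(4, 17) = (-21)³ + (2*9/(12 - 2))*20 = -9261 + (2*9/10)*20 = -9261 + (2*9*(⅒))*20 = -9261 + (9/5)*20 = -9261 + 36 = -9225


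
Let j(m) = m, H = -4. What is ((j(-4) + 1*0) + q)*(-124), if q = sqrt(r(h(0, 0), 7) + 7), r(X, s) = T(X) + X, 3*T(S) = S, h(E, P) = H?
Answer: 496 - 124*sqrt(15)/3 ≈ 335.92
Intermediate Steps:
h(E, P) = -4
T(S) = S/3
r(X, s) = 4*X/3 (r(X, s) = X/3 + X = 4*X/3)
q = sqrt(15)/3 (q = sqrt((4/3)*(-4) + 7) = sqrt(-16/3 + 7) = sqrt(5/3) = sqrt(15)/3 ≈ 1.2910)
((j(-4) + 1*0) + q)*(-124) = ((-4 + 1*0) + sqrt(15)/3)*(-124) = ((-4 + 0) + sqrt(15)/3)*(-124) = (-4 + sqrt(15)/3)*(-124) = 496 - 124*sqrt(15)/3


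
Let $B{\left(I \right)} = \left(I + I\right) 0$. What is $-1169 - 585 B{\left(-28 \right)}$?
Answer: $-1169$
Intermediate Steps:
$B{\left(I \right)} = 0$ ($B{\left(I \right)} = 2 I 0 = 0$)
$-1169 - 585 B{\left(-28 \right)} = -1169 - 0 = -1169 + 0 = -1169$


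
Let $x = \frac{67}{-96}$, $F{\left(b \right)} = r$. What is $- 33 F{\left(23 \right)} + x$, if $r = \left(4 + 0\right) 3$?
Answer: $- \frac{38083}{96} \approx -396.7$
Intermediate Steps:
$r = 12$ ($r = 4 \cdot 3 = 12$)
$F{\left(b \right)} = 12$
$x = - \frac{67}{96}$ ($x = 67 \left(- \frac{1}{96}\right) = - \frac{67}{96} \approx -0.69792$)
$- 33 F{\left(23 \right)} + x = \left(-33\right) 12 - \frac{67}{96} = -396 - \frac{67}{96} = - \frac{38083}{96}$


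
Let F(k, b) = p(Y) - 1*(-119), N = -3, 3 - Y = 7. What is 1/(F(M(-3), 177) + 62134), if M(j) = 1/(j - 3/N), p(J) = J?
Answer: 1/62249 ≈ 1.6064e-5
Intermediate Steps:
Y = -4 (Y = 3 - 1*7 = 3 - 7 = -4)
M(j) = 1/(1 + j) (M(j) = 1/(j - 3/(-3)) = 1/(j - 3*(-⅓)) = 1/(j + 1) = 1/(1 + j))
F(k, b) = 115 (F(k, b) = -4 - 1*(-119) = -4 + 119 = 115)
1/(F(M(-3), 177) + 62134) = 1/(115 + 62134) = 1/62249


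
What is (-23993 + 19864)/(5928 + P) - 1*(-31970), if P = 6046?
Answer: 382804651/11974 ≈ 31970.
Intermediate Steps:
(-23993 + 19864)/(5928 + P) - 1*(-31970) = (-23993 + 19864)/(5928 + 6046) - 1*(-31970) = -4129/11974 + 31970 = 382804651/11974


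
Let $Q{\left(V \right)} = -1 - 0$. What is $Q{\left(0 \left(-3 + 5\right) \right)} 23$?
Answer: $-23$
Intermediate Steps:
$Q{\left(V \right)} = -1$ ($Q{\left(V \right)} = -1 + 0 = -1$)
$Q{\left(0 \left(-3 + 5\right) \right)} 23 = \left(-1\right) 23 = -23$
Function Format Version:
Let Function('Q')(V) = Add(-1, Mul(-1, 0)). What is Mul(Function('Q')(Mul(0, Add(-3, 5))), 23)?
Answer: -23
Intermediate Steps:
Function('Q')(V) = -1 (Function('Q')(V) = Add(-1, 0) = -1)
Mul(Function('Q')(Mul(0, Add(-3, 5))), 23) = Mul(-1, 23) = -23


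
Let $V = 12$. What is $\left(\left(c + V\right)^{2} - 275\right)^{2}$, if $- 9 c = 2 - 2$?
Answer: $17161$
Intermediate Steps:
$c = 0$ ($c = - \frac{2 - 2}{9} = \left(- \frac{1}{9}\right) 0 = 0$)
$\left(\left(c + V\right)^{2} - 275\right)^{2} = \left(\left(0 + 12\right)^{2} - 275\right)^{2} = \left(12^{2} - 275\right)^{2} = \left(144 - 275\right)^{2} = \left(-131\right)^{2} = 17161$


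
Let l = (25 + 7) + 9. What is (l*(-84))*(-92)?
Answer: 316848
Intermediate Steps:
l = 41 (l = 32 + 9 = 41)
(l*(-84))*(-92) = (41*(-84))*(-92) = -3444*(-92) = 316848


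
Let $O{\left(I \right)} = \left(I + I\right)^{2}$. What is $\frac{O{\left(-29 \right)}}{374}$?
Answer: $\frac{1682}{187} \approx 8.9947$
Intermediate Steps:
$O{\left(I \right)} = 4 I^{2}$ ($O{\left(I \right)} = \left(2 I\right)^{2} = 4 I^{2}$)
$\frac{O{\left(-29 \right)}}{374} = \frac{4 \left(-29\right)^{2}}{374} = 4 \cdot 841 \cdot \frac{1}{374} = 3364 \cdot \frac{1}{374} = \frac{1682}{187}$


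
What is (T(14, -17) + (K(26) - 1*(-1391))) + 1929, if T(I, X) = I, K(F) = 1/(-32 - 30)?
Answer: 206707/62 ≈ 3334.0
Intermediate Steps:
K(F) = -1/62 (K(F) = 1/(-62) = -1/62)
(T(14, -17) + (K(26) - 1*(-1391))) + 1929 = (14 + (-1/62 - 1*(-1391))) + 1929 = (14 + (-1/62 + 1391)) + 1929 = (14 + 86241/62) + 1929 = 87109/62 + 1929 = 206707/62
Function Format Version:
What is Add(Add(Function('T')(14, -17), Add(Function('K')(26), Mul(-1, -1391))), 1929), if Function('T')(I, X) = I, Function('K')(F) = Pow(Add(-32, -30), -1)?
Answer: Rational(206707, 62) ≈ 3334.0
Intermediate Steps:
Function('K')(F) = Rational(-1, 62) (Function('K')(F) = Pow(-62, -1) = Rational(-1, 62))
Add(Add(Function('T')(14, -17), Add(Function('K')(26), Mul(-1, -1391))), 1929) = Add(Add(14, Add(Rational(-1, 62), Mul(-1, -1391))), 1929) = Add(Add(14, Add(Rational(-1, 62), 1391)), 1929) = Add(Add(14, Rational(86241, 62)), 1929) = Add(Rational(87109, 62), 1929) = Rational(206707, 62)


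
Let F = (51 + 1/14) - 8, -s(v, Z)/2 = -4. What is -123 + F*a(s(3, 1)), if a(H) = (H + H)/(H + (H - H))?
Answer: -258/7 ≈ -36.857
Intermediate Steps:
s(v, Z) = 8 (s(v, Z) = -2*(-4) = 8)
a(H) = 2 (a(H) = (2*H)/(H + 0) = (2*H)/H = 2)
F = 603/14 (F = (51 + 1/14) - 8 = 715/14 - 8 = 603/14 ≈ 43.071)
-123 + F*a(s(3, 1)) = -123 + (603/14)*2 = -123 + 603/7 = -258/7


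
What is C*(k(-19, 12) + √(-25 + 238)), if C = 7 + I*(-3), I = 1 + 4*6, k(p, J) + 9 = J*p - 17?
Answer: 17272 - 68*√213 ≈ 16280.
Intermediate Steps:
k(p, J) = -26 + J*p (k(p, J) = -9 + (J*p - 17) = -9 + (-17 + J*p) = -26 + J*p)
I = 25 (I = 1 + 24 = 25)
C = -68 (C = 7 + 25*(-3) = 7 - 75 = -68)
C*(k(-19, 12) + √(-25 + 238)) = -68*((-26 + 12*(-19)) + √(-25 + 238)) = -68*((-26 - 228) + √213) = -68*(-254 + √213) = 17272 - 68*√213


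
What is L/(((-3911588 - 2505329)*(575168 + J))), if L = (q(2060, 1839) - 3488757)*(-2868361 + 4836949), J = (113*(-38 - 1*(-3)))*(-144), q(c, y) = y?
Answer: 858038116473/918170985862 ≈ 0.93451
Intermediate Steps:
J = 569520 (J = (113*(-38 + 3))*(-144) = (113*(-35))*(-144) = -3955*(-144) = 569520)
L = -6864304931784 (L = (1839 - 3488757)*(-2868361 + 4836949) = -3486918*1968588 = -6864304931784)
L/(((-3911588 - 2505329)*(575168 + J))) = -6864304931784*1/((-3911588 - 2505329)*(575168 + 569520)) = -6864304931784/((-6416917*1144688)) = -6864304931784/(-7345367886896) = -6864304931784*(-1/7345367886896) = 858038116473/918170985862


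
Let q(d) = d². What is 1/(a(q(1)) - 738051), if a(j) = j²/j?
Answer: -1/738050 ≈ -1.3549e-6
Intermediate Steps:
a(j) = j
1/(a(q(1)) - 738051) = 1/(1² - 738051) = 1/(1 - 738051) = 1/(-738050) = -1/738050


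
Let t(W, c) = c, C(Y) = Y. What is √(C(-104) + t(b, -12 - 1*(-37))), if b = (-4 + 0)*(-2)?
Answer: I*√79 ≈ 8.8882*I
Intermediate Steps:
b = 8 (b = -4*(-2) = 8)
√(C(-104) + t(b, -12 - 1*(-37))) = √(-104 + (-12 - 1*(-37))) = √(-104 + (-12 + 37)) = √(-104 + 25) = √(-79) = I*√79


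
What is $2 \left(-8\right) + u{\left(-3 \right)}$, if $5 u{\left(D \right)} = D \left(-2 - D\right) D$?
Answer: $- \frac{71}{5} \approx -14.2$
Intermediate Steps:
$u{\left(D \right)} = \frac{D^{2} \left(-2 - D\right)}{5}$ ($u{\left(D \right)} = \frac{D \left(-2 - D\right) D}{5} = \frac{D^{2} \left(-2 - D\right)}{5}$)
$2 \left(-8\right) + u{\left(-3 \right)} = 2 \left(-8\right) + \frac{\left(-3\right)^{2} \left(-2 - -3\right)}{5} = -16 + \frac{1}{5} \cdot 9 \left(-2 + 3\right) = -16 + \frac{1}{5} \cdot 9 \cdot 1 = -16 + \frac{9}{5} = - \frac{71}{5}$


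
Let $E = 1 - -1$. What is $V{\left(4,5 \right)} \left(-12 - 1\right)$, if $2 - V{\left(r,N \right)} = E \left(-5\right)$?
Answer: $-156$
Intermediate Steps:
$E = 2$ ($E = 1 + 1 = 2$)
$V{\left(r,N \right)} = 12$ ($V{\left(r,N \right)} = 2 - 2 \left(-5\right) = 2 - -10 = 2 + 10 = 12$)
$V{\left(4,5 \right)} \left(-12 - 1\right) = 12 \left(-12 - 1\right) = 12 \left(-13\right) = -156$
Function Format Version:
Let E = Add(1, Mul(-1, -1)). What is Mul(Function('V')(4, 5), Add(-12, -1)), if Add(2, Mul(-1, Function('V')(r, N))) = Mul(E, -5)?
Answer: -156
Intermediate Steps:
E = 2 (E = Add(1, 1) = 2)
Function('V')(r, N) = 12 (Function('V')(r, N) = Add(2, Mul(-1, Mul(2, -5))) = Add(2, Mul(-1, -10)) = Add(2, 10) = 12)
Mul(Function('V')(4, 5), Add(-12, -1)) = Mul(12, Add(-12, -1)) = Mul(12, -13) = -156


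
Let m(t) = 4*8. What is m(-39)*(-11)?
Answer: -352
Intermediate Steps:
m(t) = 32
m(-39)*(-11) = 32*(-11) = -352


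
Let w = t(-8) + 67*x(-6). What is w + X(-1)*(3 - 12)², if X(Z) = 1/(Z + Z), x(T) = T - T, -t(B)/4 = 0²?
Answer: -81/2 ≈ -40.500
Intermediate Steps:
t(B) = 0 (t(B) = -4*0² = -4*0 = 0)
x(T) = 0
X(Z) = 1/(2*Z)
w = 0 (w = 0 + 67*0 = 0 + 0 = 0)
w + X(-1)*(3 - 12)² = 0 + ((½)/(-1))*(3 - 12)² = 0 + ((½)*(-1))*(-9)² = 0 - ½*81 = 0 - 81/2 = -81/2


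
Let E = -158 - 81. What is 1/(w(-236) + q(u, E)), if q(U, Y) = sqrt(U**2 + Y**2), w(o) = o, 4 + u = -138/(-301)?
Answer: 21381836/130242781 + 301*sqrt(5176356077)/130242781 ≈ 0.33044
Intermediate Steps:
u = -1066/301 (u = -4 - 138/(-301) = -4 - 138*(-1/301) = -4 + 138/301 = -1066/301 ≈ -3.5415)
E = -239
1/(w(-236) + q(u, E)) = 1/(-236 + sqrt((-1066/301)**2 + (-239)**2)) = 1/(-236 + sqrt(1136356/90601 + 57121)) = 1/(-236 + sqrt(5176356077/90601)) = 1/(-236 + sqrt(5176356077)/301)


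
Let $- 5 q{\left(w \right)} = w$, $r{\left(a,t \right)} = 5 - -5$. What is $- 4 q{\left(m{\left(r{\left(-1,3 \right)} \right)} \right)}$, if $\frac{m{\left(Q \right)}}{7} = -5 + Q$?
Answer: $28$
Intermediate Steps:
$r{\left(a,t \right)} = 10$ ($r{\left(a,t \right)} = 5 + 5 = 10$)
$m{\left(Q \right)} = -35 + 7 Q$ ($m{\left(Q \right)} = 7 \left(-5 + Q\right) = -35 + 7 Q$)
$q{\left(w \right)} = - \frac{w}{5}$
$- 4 q{\left(m{\left(r{\left(-1,3 \right)} \right)} \right)} = - 4 \left(- \frac{-35 + 7 \cdot 10}{5}\right) = - 4 \left(- \frac{-35 + 70}{5}\right) = - 4 \left(\left(- \frac{1}{5}\right) 35\right) = \left(-4\right) \left(-7\right) = 28$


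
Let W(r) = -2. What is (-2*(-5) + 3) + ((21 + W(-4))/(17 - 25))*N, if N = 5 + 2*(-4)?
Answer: 161/8 ≈ 20.125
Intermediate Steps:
N = -3 (N = 5 - 8 = -3)
(-2*(-5) + 3) + ((21 + W(-4))/(17 - 25))*N = (-2*(-5) + 3) + ((21 - 2)/(17 - 25))*(-3) = (10 + 3) + (19/(-8))*(-3) = 13 + (19*(-1/8))*(-3) = 13 - 19/8*(-3) = 13 + 57/8 = 161/8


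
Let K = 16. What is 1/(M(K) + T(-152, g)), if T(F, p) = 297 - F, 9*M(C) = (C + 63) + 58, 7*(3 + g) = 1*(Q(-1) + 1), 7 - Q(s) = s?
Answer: 9/4178 ≈ 0.0021541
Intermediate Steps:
Q(s) = 7 - s
g = -12/7 (g = -3 + (1*((7 - 1*(-1)) + 1))/7 = -3 + (1*((7 + 1) + 1))/7 = -3 + (1*(8 + 1))/7 = -3 + (1*9)/7 = -3 + (1/7)*9 = -3 + 9/7 = -12/7 ≈ -1.7143)
M(C) = 121/9 + C/9 (M(C) = ((C + 63) + 58)/9 = ((63 + C) + 58)/9 = (121 + C)/9 = 121/9 + C/9)
1/(M(K) + T(-152, g)) = 1/((121/9 + (1/9)*16) + (297 - 1*(-152))) = 1/((121/9 + 16/9) + (297 + 152)) = 1/(137/9 + 449) = 1/(4178/9) = 9/4178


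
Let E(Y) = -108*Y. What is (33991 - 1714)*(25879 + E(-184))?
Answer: 1476705027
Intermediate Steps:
(33991 - 1714)*(25879 + E(-184)) = (33991 - 1714)*(25879 - 108*(-184)) = 32277*(25879 + 19872) = 32277*45751 = 1476705027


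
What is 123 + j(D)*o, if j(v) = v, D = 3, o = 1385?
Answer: 4278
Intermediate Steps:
123 + j(D)*o = 123 + 3*1385 = 123 + 4155 = 4278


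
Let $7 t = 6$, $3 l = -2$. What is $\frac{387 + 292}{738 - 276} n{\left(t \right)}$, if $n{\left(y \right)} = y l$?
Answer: $- \frac{194}{231} \approx -0.83983$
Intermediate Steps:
$l = - \frac{2}{3}$ ($l = \frac{1}{3} \left(-2\right) = - \frac{2}{3} \approx -0.66667$)
$t = \frac{6}{7}$ ($t = \frac{1}{7} \cdot 6 = \frac{6}{7} \approx 0.85714$)
$n{\left(y \right)} = - \frac{2 y}{3}$ ($n{\left(y \right)} = y \left(- \frac{2}{3}\right) = - \frac{2 y}{3}$)
$\frac{387 + 292}{738 - 276} n{\left(t \right)} = \frac{387 + 292}{738 - 276} \left(\left(- \frac{2}{3}\right) \frac{6}{7}\right) = \frac{679}{462} \left(- \frac{4}{7}\right) = 679 \cdot \frac{1}{462} \left(- \frac{4}{7}\right) = \frac{97}{66} \left(- \frac{4}{7}\right) = - \frac{194}{231}$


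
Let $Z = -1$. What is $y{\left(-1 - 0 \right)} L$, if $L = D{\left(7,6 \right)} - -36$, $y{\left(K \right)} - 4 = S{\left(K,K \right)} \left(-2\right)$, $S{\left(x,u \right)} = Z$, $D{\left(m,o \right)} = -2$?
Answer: $204$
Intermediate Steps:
$S{\left(x,u \right)} = -1$
$y{\left(K \right)} = 6$ ($y{\left(K \right)} = 4 - -2 = 4 + 2 = 6$)
$L = 34$ ($L = -2 - -36 = -2 + 36 = 34$)
$y{\left(-1 - 0 \right)} L = 6 \cdot 34 = 204$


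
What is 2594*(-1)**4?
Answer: 2594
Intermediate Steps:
2594*(-1)**4 = 2594*1 = 2594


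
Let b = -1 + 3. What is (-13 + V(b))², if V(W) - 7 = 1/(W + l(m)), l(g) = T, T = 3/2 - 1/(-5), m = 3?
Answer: 44944/1369 ≈ 32.830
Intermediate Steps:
T = 17/10 (T = 3*(½) - 1*(-⅕) = 3/2 + ⅕ = 17/10 ≈ 1.7000)
l(g) = 17/10
b = 2
V(W) = 7 + 1/(17/10 + W) (V(W) = 7 + 1/(W + 17/10) = 7 + 1/(17/10 + W))
(-13 + V(b))² = (-13 + (129 + 70*2)/(17 + 10*2))² = (-13 + (129 + 140)/(17 + 20))² = (-13 + 269/37)² = (-212/37)² = 44944/1369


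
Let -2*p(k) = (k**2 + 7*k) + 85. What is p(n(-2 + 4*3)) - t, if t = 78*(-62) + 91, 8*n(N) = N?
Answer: 150315/32 ≈ 4697.3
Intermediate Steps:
n(N) = N/8
t = -4745 (t = -4836 + 91 = -4745)
p(k) = -85/2 - 7*k/2 - k**2/2 (p(k) = -((k**2 + 7*k) + 85)/2 = -(85 + k**2 + 7*k)/2 = -85/2 - 7*k/2 - k**2/2)
p(n(-2 + 4*3)) - t = (-85/2 - 7*(-2 + 4*3)/16 - (-2 + 4*3)**2/64/2) - 1*(-4745) = (-85/2 - 7*(-2 + 12)/16 - (-2 + 12)**2/64/2) + 4745 = (-85/2 - 7*10/16 - ((1/8)*10)**2/2) + 4745 = (-85/2 - 7/2*5/4 - (5/4)**2/2) + 4745 = (-85/2 - 35/8 - 1/2*25/16) + 4745 = (-85/2 - 35/8 - 25/32) + 4745 = -1525/32 + 4745 = 150315/32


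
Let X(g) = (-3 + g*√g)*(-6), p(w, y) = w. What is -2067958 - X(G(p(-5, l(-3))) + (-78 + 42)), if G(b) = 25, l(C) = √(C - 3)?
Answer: -2067976 - 66*I*√11 ≈ -2.068e+6 - 218.9*I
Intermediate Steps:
l(C) = √(-3 + C)
X(g) = 18 - 6*g^(3/2) (X(g) = (-3 + g^(3/2))*(-6) = 18 - 6*g^(3/2))
-2067958 - X(G(p(-5, l(-3))) + (-78 + 42)) = -2067958 - (18 - 6*(25 + (-78 + 42))^(3/2)) = -2067958 - (18 - 6*(25 - 36)^(3/2)) = -2067958 - (18 - (-66)*I*√11) = -2067958 - (18 + 66*I*√11) = -2067958 + (-18 - 66*I*√11) = -2067976 - 66*I*√11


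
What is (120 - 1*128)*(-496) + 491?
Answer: 4459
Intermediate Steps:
(120 - 1*128)*(-496) + 491 = (120 - 128)*(-496) + 491 = -8*(-496) + 491 = 3968 + 491 = 4459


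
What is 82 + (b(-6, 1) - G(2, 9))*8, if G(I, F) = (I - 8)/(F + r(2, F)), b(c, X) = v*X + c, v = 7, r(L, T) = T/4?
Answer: 1414/15 ≈ 94.267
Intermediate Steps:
r(L, T) = T/4 (r(L, T) = T*(¼) = T/4)
b(c, X) = c + 7*X (b(c, X) = 7*X + c = c + 7*X)
G(I, F) = 4*(-8 + I)/(5*F) (G(I, F) = (I - 8)/(F + F/4) = (-8 + I)/((5*F/4)) = (-8 + I)*(4/(5*F)) = 4*(-8 + I)/(5*F))
82 + (b(-6, 1) - G(2, 9))*8 = 82 + ((-6 + 7*1) - 4*(-8 + 2)/(5*9))*8 = 82 + ((-6 + 7) - 4*(-6)/(5*9))*8 = 82 + (1 - 1*(-8/15))*8 = 82 + (1 + 8/15)*8 = 82 + (23/15)*8 = 82 + 184/15 = 1414/15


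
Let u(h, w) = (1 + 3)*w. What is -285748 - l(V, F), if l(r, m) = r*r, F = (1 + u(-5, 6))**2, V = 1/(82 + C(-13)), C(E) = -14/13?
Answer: -316238454761/1106704 ≈ -2.8575e+5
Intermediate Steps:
u(h, w) = 4*w
C(E) = -14/13 (C(E) = -14*1/13 = -14/13)
V = 13/1052 (V = 1/(82 - 14/13) = 1/(1052/13) = 13/1052 ≈ 0.012357)
F = 625 (F = (1 + 4*6)**2 = (1 + 24)**2 = 25**2 = 625)
l(r, m) = r**2
-285748 - l(V, F) = -285748 - (13/1052)**2 = -285748 - 1*169/1106704 = -285748 - 169/1106704 = -316238454761/1106704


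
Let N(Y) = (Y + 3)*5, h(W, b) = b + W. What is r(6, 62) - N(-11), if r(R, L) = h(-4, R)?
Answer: 42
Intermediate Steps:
h(W, b) = W + b
r(R, L) = -4 + R
N(Y) = 15 + 5*Y (N(Y) = (3 + Y)*5 = 15 + 5*Y)
r(6, 62) - N(-11) = (-4 + 6) - (15 + 5*(-11)) = 2 - (15 - 55) = 2 - 1*(-40) = 2 + 40 = 42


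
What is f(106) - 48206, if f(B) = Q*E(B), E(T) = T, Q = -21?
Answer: -50432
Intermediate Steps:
f(B) = -21*B
f(106) - 48206 = -21*106 - 48206 = -2226 - 48206 = -50432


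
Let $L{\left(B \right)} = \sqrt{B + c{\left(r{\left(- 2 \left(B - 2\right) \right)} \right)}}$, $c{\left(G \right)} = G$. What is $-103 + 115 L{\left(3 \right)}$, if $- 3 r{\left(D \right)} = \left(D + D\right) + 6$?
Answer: $-103 + \frac{115 \sqrt{21}}{3} \approx 72.665$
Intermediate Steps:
$r{\left(D \right)} = -2 - \frac{2 D}{3}$ ($r{\left(D \right)} = - \frac{\left(D + D\right) + 6}{3} = - \frac{2 D + 6}{3} = - \frac{6 + 2 D}{3} = -2 - \frac{2 D}{3}$)
$L{\left(B \right)} = \sqrt{- \frac{14}{3} + \frac{7 B}{3}}$ ($L{\left(B \right)} = \sqrt{B - \left(2 + \frac{2 \left(- 2 \left(B - 2\right)\right)}{3}\right)} = \sqrt{B - \left(2 + \frac{2 \left(- 2 \left(-2 + B\right)\right)}{3}\right)} = \sqrt{B - \left(2 + \frac{2 \left(4 - 2 B\right)}{3}\right)} = \sqrt{B + \left(-2 + \left(- \frac{8}{3} + \frac{4 B}{3}\right)\right)} = \sqrt{B + \left(- \frac{14}{3} + \frac{4 B}{3}\right)} = \sqrt{- \frac{14}{3} + \frac{7 B}{3}}$)
$-103 + 115 L{\left(3 \right)} = -103 + 115 \frac{\sqrt{-42 + 21 \cdot 3}}{3} = -103 + 115 \frac{\sqrt{-42 + 63}}{3} = -103 + 115 \frac{\sqrt{21}}{3} = -103 + \frac{115 \sqrt{21}}{3}$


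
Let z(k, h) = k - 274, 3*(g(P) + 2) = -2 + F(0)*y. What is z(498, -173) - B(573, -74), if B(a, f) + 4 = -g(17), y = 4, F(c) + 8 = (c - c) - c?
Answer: 644/3 ≈ 214.67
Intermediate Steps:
F(c) = -8 - c (F(c) = -8 + ((c - c) - c) = -8 + (0 - c) = -8 - c)
g(P) = -40/3 (g(P) = -2 + (-2 + (-8 - 1*0)*4)/3 = -2 + (-2 + (-8 + 0)*4)/3 = -2 + (-2 - 8*4)/3 = -2 + (-2 - 32)/3 = -2 + (1/3)*(-34) = -2 - 34/3 = -40/3)
B(a, f) = 28/3 (B(a, f) = -4 - 1*(-40/3) = -4 + 40/3 = 28/3)
z(k, h) = -274 + k
z(498, -173) - B(573, -74) = (-274 + 498) - 1*28/3 = 224 - 28/3 = 644/3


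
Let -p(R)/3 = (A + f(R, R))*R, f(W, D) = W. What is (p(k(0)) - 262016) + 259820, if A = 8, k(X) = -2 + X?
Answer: -2160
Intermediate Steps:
p(R) = -3*R*(8 + R) (p(R) = -3*(8 + R)*R = -3*R*(8 + R))
(p(k(0)) - 262016) + 259820 = (-3*(-2 + 0)*(8 + (-2 + 0)) - 262016) + 259820 = (-3*(-2)*(8 - 2) - 262016) + 259820 = (-3*(-2)*6 - 262016) + 259820 = (36 - 262016) + 259820 = -261980 + 259820 = -2160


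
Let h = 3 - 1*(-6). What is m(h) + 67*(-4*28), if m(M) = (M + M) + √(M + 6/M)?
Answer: -7486 + √87/3 ≈ -7482.9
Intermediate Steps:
h = 9 (h = 3 + 6 = 9)
m(M) = √(M + 6/M) + 2*M (m(M) = 2*M + √(M + 6/M) = √(M + 6/M) + 2*M)
m(h) + 67*(-4*28) = (√(9 + 6/9) + 2*9) + 67*(-4*28) = (√(9 + 6*(⅑)) + 18) + 67*(-112) = (√(9 + ⅔) + 18) - 7504 = (√(29/3) + 18) - 7504 = (√87/3 + 18) - 7504 = (18 + √87/3) - 7504 = -7486 + √87/3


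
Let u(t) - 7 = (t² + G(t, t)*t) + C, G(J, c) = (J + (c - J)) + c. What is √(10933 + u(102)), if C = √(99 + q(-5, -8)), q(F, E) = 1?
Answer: √42162 ≈ 205.33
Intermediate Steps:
G(J, c) = 2*c (G(J, c) = c + c = 2*c)
C = 10 (C = √(99 + 1) = √100 = 10)
u(t) = 17 + 3*t² (u(t) = 7 + ((t² + (2*t)*t) + 10) = 7 + ((t² + 2*t²) + 10) = 7 + (3*t² + 10) = 7 + (10 + 3*t²) = 17 + 3*t²)
√(10933 + u(102)) = √(10933 + (17 + 3*102²)) = √(10933 + (17 + 3*10404)) = √(10933 + (17 + 31212)) = √(10933 + 31229) = √42162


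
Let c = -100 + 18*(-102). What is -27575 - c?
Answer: -25639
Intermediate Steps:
c = -1936 (c = -100 - 1836 = -1936)
-27575 - c = -27575 - 1*(-1936) = -27575 + 1936 = -25639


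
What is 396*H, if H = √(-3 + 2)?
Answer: 396*I ≈ 396.0*I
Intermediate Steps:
H = I (H = √(-1) = I ≈ 1.0*I)
396*H = 396*I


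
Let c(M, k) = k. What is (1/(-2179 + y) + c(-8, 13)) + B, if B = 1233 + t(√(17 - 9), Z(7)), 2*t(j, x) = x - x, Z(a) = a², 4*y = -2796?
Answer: 3585987/2878 ≈ 1246.0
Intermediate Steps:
y = -699 (y = (¼)*(-2796) = -699)
t(j, x) = 0 (t(j, x) = (x - x)/2 = (½)*0 = 0)
B = 1233 (B = 1233 + 0 = 1233)
(1/(-2179 + y) + c(-8, 13)) + B = (1/(-2179 - 699) + 13) + 1233 = (1/(-2878) + 13) + 1233 = (-1/2878 + 13) + 1233 = 37413/2878 + 1233 = 3585987/2878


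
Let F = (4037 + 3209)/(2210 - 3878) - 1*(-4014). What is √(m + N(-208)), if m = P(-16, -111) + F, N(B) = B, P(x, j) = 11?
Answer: √2651915670/834 ≈ 61.747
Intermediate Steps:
F = 3344053/834 (F = 7246/(-1668) + 4014 = 7246*(-1/1668) + 4014 = -3623/834 + 4014 = 3344053/834 ≈ 4009.7)
m = 3353227/834 (m = 11 + 3344053/834 = 3353227/834 ≈ 4020.7)
√(m + N(-208)) = √(3353227/834 - 208) = √(3179755/834) = √2651915670/834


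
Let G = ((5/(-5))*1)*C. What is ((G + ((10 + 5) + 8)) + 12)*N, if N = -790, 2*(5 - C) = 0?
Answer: -23700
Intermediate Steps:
C = 5 (C = 5 - ½*0 = 5 + 0 = 5)
G = -5 (G = ((5/(-5))*1)*5 = ((5*(-⅕))*1)*5 = -1*1*5 = -1*5 = -5)
((G + ((10 + 5) + 8)) + 12)*N = ((-5 + ((10 + 5) + 8)) + 12)*(-790) = ((-5 + (15 + 8)) + 12)*(-790) = ((-5 + 23) + 12)*(-790) = (18 + 12)*(-790) = 30*(-790) = -23700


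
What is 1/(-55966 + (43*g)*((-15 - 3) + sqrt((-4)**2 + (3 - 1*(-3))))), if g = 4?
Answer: -29531/1743834498 - 43*sqrt(22)/871917249 ≈ -1.7166e-5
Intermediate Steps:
1/(-55966 + (43*g)*((-15 - 3) + sqrt((-4)**2 + (3 - 1*(-3))))) = 1/(-55966 + (43*4)*((-15 - 3) + sqrt((-4)**2 + (3 - 1*(-3))))) = 1/(-55966 + 172*(-18 + sqrt(16 + (3 + 3)))) = 1/(-55966 + 172*(-18 + sqrt(16 + 6))) = 1/(-55966 + 172*(-18 + sqrt(22))) = 1/(-55966 + (-3096 + 172*sqrt(22))) = 1/(-59062 + 172*sqrt(22))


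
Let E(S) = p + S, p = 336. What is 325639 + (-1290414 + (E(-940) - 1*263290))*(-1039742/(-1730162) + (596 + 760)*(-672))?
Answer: 175034876280583061/123583 ≈ 1.4163e+12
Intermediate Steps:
E(S) = 336 + S
325639 + (-1290414 + (E(-940) - 1*263290))*(-1039742/(-1730162) + (596 + 760)*(-672)) = 325639 + (-1290414 + ((336 - 940) - 1*263290))*(-1039742/(-1730162) + (596 + 760)*(-672)) = 325639 + (-1290414 + (-604 - 263290))*(-1039742*(-1/1730162) + 1356*(-672)) = 325639 + (-1290414 - 263894)*(519871/865081 - 911232) = 325639 - 1554308*(-788288969921/865081) = 325639 + 175034836037138524/123583 = 175034876280583061/123583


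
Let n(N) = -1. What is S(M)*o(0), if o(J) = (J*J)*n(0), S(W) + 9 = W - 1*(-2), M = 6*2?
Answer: 0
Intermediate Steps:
M = 12
S(W) = -7 + W (S(W) = -9 + (W - 1*(-2)) = -9 + (W + 2) = -9 + (2 + W) = -7 + W)
o(J) = -J² (o(J) = (J*J)*(-1) = J²*(-1) = -J²)
S(M)*o(0) = (-7 + 12)*(-1*0²) = 5*(-1*0) = 5*0 = 0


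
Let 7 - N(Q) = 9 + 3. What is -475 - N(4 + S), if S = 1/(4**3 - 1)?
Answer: -470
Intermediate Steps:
S = 1/63 (S = 1/(64 - 1) = 1/63 ≈ 0.015873)
N(Q) = -5 (N(Q) = 7 - (9 + 3) = 7 - 1*12 = 7 - 12 = -5)
-475 - N(4 + S) = -475 - 1*(-5) = -475 + 5 = -470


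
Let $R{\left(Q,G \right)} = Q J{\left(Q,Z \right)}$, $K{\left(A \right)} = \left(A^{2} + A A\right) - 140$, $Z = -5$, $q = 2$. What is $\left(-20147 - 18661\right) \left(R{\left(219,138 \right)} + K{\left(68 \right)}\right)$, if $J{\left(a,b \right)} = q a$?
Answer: $-4076004240$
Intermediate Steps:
$J{\left(a,b \right)} = 2 a$
$K{\left(A \right)} = -140 + 2 A^{2}$ ($K{\left(A \right)} = \left(A^{2} + A^{2}\right) - 140 = 2 A^{2} - 140 = -140 + 2 A^{2}$)
$R{\left(Q,G \right)} = 2 Q^{2}$ ($R{\left(Q,G \right)} = Q 2 Q = 2 Q^{2}$)
$\left(-20147 - 18661\right) \left(R{\left(219,138 \right)} + K{\left(68 \right)}\right) = \left(-20147 - 18661\right) \left(2 \cdot 219^{2} - \left(140 - 2 \cdot 68^{2}\right)\right) = - 38808 \left(2 \cdot 47961 + \left(-140 + 2 \cdot 4624\right)\right) = - 38808 \left(95922 + \left(-140 + 9248\right)\right) = - 38808 \left(95922 + 9108\right) = \left(-38808\right) 105030 = -4076004240$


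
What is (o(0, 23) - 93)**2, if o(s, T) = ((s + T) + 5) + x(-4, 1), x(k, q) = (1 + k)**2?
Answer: 3136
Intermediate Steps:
o(s, T) = 14 + T + s (o(s, T) = ((s + T) + 5) + (1 - 4)**2 = ((T + s) + 5) + (-3)**2 = (5 + T + s) + 9 = 14 + T + s)
(o(0, 23) - 93)**2 = ((14 + 23 + 0) - 93)**2 = (37 - 93)**2 = (-56)**2 = 3136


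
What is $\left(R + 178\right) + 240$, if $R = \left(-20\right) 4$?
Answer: $338$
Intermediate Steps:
$R = -80$
$\left(R + 178\right) + 240 = \left(-80 + 178\right) + 240 = 98 + 240 = 338$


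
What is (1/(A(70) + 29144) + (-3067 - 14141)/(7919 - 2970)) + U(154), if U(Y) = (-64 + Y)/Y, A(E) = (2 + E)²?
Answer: -772239815/266968856 ≈ -2.8926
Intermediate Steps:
U(Y) = (-64 + Y)/Y
(1/(A(70) + 29144) + (-3067 - 14141)/(7919 - 2970)) + U(154) = (1/((2 + 70)² + 29144) + (-3067 - 14141)/(7919 - 2970)) + (-64 + 154)/154 = (1/(72² + 29144) - 17208/4949) + (1/154)*90 = (1/(5184 + 29144) - 17208*1/4949) + 45/77 = (1/34328 - 17208/4949) + 45/77 = -84387325/24269896 + 45/77 = -772239815/266968856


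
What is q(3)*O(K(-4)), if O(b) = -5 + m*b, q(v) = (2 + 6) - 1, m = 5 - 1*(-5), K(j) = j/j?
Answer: 35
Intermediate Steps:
K(j) = 1
m = 10 (m = 5 + 5 = 10)
q(v) = 7 (q(v) = 8 - 1 = 7)
O(b) = -5 + 10*b
q(3)*O(K(-4)) = 7*(-5 + 10*1) = 7*(-5 + 10) = 7*5 = 35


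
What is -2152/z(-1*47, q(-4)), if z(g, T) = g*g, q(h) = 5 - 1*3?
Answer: -2152/2209 ≈ -0.97420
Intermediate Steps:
q(h) = 2 (q(h) = 5 - 3 = 2)
z(g, T) = g²
-2152/z(-1*47, q(-4)) = -2152/((-1*47)²) = -2152/((-47)²) = -2152/2209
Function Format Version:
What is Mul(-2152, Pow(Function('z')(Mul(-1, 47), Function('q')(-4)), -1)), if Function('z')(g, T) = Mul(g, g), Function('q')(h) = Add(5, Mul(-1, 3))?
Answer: Rational(-2152, 2209) ≈ -0.97420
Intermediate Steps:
Function('q')(h) = 2 (Function('q')(h) = Add(5, -3) = 2)
Function('z')(g, T) = Pow(g, 2)
Mul(-2152, Pow(Function('z')(Mul(-1, 47), Function('q')(-4)), -1)) = Mul(-2152, Pow(Pow(Mul(-1, 47), 2), -1)) = Mul(-2152, Pow(Pow(-47, 2), -1)) = Mul(-2152, Pow(2209, -1)) = Mul(-2152, Rational(1, 2209)) = Rational(-2152, 2209)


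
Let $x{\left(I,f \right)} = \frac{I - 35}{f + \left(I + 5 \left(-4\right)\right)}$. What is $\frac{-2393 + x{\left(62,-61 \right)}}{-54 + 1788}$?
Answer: $- \frac{22747}{16473} \approx -1.3809$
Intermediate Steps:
$x{\left(I,f \right)} = \frac{-35 + I}{-20 + I + f}$ ($x{\left(I,f \right)} = \frac{-35 + I}{f + \left(I - 20\right)} = \frac{-35 + I}{f + \left(-20 + I\right)} = \frac{-35 + I}{-20 + I + f}$)
$\frac{-2393 + x{\left(62,-61 \right)}}{-54 + 1788} = \frac{-2393 + \frac{-35 + 62}{-20 + 62 - 61}}{-54 + 1788} = \frac{-2393 + \frac{1}{-19} \cdot 27}{1734} = \left(-2393 - \frac{27}{19}\right) \frac{1}{1734} = \left(- \frac{45494}{19}\right) \frac{1}{1734} = - \frac{22747}{16473}$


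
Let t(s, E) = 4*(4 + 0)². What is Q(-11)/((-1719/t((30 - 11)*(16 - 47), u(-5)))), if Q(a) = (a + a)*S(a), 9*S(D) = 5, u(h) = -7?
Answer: 7040/15471 ≈ 0.45504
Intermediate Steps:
S(D) = 5/9 (S(D) = (⅑)*5 = 5/9)
Q(a) = 10*a/9 (Q(a) = (a + a)*(5/9) = (2*a)*(5/9) = 10*a/9)
t(s, E) = 64 (t(s, E) = 4*4² = 4*16 = 64)
Q(-11)/((-1719/t((30 - 11)*(16 - 47), u(-5)))) = ((10/9)*(-11))/((-1719/64)) = -110/(9*((-1719*1/64))) = -110/(9*(-1719/64)) = -110/9*(-64/1719) = 7040/15471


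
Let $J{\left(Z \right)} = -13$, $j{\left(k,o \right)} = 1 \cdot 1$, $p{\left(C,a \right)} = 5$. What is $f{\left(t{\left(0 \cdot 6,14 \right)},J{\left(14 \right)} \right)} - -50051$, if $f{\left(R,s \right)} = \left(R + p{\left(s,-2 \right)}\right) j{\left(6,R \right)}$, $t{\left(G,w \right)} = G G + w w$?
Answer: $50252$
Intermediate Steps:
$j{\left(k,o \right)} = 1$
$t{\left(G,w \right)} = G^{2} + w^{2}$
$f{\left(R,s \right)} = 5 + R$ ($f{\left(R,s \right)} = \left(R + 5\right) 1 = \left(5 + R\right) 1 = 5 + R$)
$f{\left(t{\left(0 \cdot 6,14 \right)},J{\left(14 \right)} \right)} - -50051 = \left(5 + \left(\left(0 \cdot 6\right)^{2} + 14^{2}\right)\right) - -50051 = \left(5 + \left(0^{2} + 196\right)\right) + 50051 = \left(5 + \left(0 + 196\right)\right) + 50051 = \left(5 + 196\right) + 50051 = 201 + 50051 = 50252$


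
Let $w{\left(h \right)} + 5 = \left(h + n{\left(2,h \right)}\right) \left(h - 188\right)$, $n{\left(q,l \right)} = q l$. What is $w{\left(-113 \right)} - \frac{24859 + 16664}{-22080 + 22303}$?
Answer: $\frac{22712059}{223} \approx 1.0185 \cdot 10^{5}$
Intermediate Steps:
$n{\left(q,l \right)} = l q$
$w{\left(h \right)} = -5 + 3 h \left(-188 + h\right)$ ($w{\left(h \right)} = -5 + \left(h + h 2\right) \left(h - 188\right) = -5 + \left(h + 2 h\right) \left(-188 + h\right) = -5 + 3 h \left(-188 + h\right)$)
$w{\left(-113 \right)} - \frac{24859 + 16664}{-22080 + 22303} = \left(-5 - -63732 + 3 \left(-113\right)^{2}\right) - \frac{24859 + 16664}{-22080 + 22303} = \left(-5 + 63732 + 3 \cdot 12769\right) - \frac{41523}{223} = \left(-5 + 63732 + 38307\right) - 41523 \cdot \frac{1}{223} = 102034 - \frac{41523}{223} = \frac{22712059}{223}$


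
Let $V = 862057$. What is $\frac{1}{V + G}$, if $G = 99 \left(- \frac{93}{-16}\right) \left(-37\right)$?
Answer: $\frac{16}{13452253} \approx 1.1894 \cdot 10^{-6}$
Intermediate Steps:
$G = - \frac{340659}{16}$ ($G = 99 \left(\left(-93\right) \left(- \frac{1}{16}\right)\right) \left(-37\right) = 99 \cdot \frac{93}{16} \left(-37\right) = \frac{9207}{16} \left(-37\right) = - \frac{340659}{16} \approx -21291.0$)
$\frac{1}{V + G} = \frac{1}{862057 - \frac{340659}{16}} = \frac{1}{\frac{13452253}{16}} = \frac{16}{13452253}$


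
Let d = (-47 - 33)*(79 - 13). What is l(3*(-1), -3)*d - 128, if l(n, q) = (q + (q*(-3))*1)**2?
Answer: -190208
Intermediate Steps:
l(n, q) = 4*q**2 (l(n, q) = (q - 3*q*1)**2 = (q - 3*q)**2 = (-2*q)**2 = 4*q**2)
d = -5280 (d = -80*66 = -5280)
l(3*(-1), -3)*d - 128 = (4*(-3)**2)*(-5280) - 128 = (4*9)*(-5280) - 128 = 36*(-5280) - 128 = -190080 - 128 = -190208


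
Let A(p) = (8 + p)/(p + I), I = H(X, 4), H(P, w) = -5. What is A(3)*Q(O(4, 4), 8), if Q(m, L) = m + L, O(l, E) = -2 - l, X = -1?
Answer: -11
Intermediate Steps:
I = -5
Q(m, L) = L + m
A(p) = (8 + p)/(-5 + p) (A(p) = (8 + p)/(p - 5) = (8 + p)/(-5 + p))
A(3)*Q(O(4, 4), 8) = ((8 + 3)/(-5 + 3))*(8 + (-2 - 1*4)) = (11/(-2))*(8 + (-2 - 4)) = (-1/2*11)*(8 - 6) = -11/2*2 = -11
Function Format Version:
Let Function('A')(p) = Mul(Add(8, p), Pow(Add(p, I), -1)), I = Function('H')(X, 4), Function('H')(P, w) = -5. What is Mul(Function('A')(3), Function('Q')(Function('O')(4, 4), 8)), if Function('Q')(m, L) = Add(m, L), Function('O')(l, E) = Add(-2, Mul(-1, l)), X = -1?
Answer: -11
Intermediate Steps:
I = -5
Function('Q')(m, L) = Add(L, m)
Function('A')(p) = Mul(Pow(Add(-5, p), -1), Add(8, p)) (Function('A')(p) = Mul(Add(8, p), Pow(Add(p, -5), -1)) = Mul(Add(8, p), Pow(Add(-5, p), -1)) = Mul(Pow(Add(-5, p), -1), Add(8, p)))
Mul(Function('A')(3), Function('Q')(Function('O')(4, 4), 8)) = Mul(Mul(Pow(Add(-5, 3), -1), Add(8, 3)), Add(8, Add(-2, Mul(-1, 4)))) = Mul(Mul(Pow(-2, -1), 11), Add(8, Add(-2, -4))) = Mul(Mul(Rational(-1, 2), 11), Add(8, -6)) = Mul(Rational(-11, 2), 2) = -11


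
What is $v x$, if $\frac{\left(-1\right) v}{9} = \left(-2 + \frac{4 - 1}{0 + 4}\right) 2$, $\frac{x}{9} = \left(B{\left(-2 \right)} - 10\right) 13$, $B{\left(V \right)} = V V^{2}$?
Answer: $-47385$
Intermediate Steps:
$B{\left(V \right)} = V^{3}$
$x = -2106$ ($x = 9 \left(\left(-2\right)^{3} - 10\right) 13 = 9 \left(-8 - 10\right) 13 = 9 \left(\left(-18\right) 13\right) = 9 \left(-234\right) = -2106$)
$v = \frac{45}{2}$ ($v = - 9 \left(-2 + \frac{4 - 1}{0 + 4}\right) 2 = - 9 \left(-2 + \frac{3}{4}\right) 2 = - 9 \left(\left(- \frac{5}{4}\right) 2\right) = \left(-9\right) \left(- \frac{5}{2}\right) = \frac{45}{2} \approx 22.5$)
$v x = \frac{45}{2} \left(-2106\right) = -47385$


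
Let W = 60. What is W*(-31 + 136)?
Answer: 6300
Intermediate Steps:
W*(-31 + 136) = 60*(-31 + 136) = 60*105 = 6300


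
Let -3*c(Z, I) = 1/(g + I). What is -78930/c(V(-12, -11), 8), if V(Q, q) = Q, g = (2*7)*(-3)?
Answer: -8050860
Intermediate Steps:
g = -42 (g = 14*(-3) = -42)
c(Z, I) = -1/(3*(-42 + I))
-78930/c(V(-12, -11), 8) = -78930/((-1/(-126 + 3*8))) = -78930/((-1/(-126 + 24))) = -78930/((-1/(-102))) = -78930/((-1*(-1/102))) = -78930/1/102 = -78930*102 = -8050860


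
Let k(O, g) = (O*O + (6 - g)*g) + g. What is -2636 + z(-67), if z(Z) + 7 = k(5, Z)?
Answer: -7576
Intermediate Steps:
k(O, g) = g + O² + g*(6 - g) (k(O, g) = (O² + g*(6 - g)) + g = g + O² + g*(6 - g))
z(Z) = 18 - Z² + 7*Z (z(Z) = -7 + (5² - Z² + 7*Z) = -7 + (25 - Z² + 7*Z) = 18 - Z² + 7*Z)
-2636 + z(-67) = -2636 + (18 - 1*(-67)² + 7*(-67)) = -2636 + (18 - 1*4489 - 469) = -2636 + (18 - 4489 - 469) = -2636 - 4940 = -7576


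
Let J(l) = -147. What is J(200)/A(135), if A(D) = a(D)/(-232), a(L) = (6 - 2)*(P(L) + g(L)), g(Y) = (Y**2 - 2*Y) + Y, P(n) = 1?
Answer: 8526/18091 ≈ 0.47128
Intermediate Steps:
g(Y) = Y**2 - Y
a(L) = 4 + 4*L*(-1 + L) (a(L) = (6 - 2)*(1 + L*(-1 + L)) = 4*(1 + L*(-1 + L)) = 4 + 4*L*(-1 + L))
A(D) = -1/58 - D*(-1 + D)/58 (A(D) = (4 + 4*D*(-1 + D))/(-232) = (4 + 4*D*(-1 + D))*(-1/232) = -1/58 - D*(-1 + D)/58)
J(200)/A(135) = -147/(-1/58 - 1/58*135**2 + (1/58)*135) = -147/(-1/58 - 1/58*18225 + 135/58) = -147/(-1/58 - 18225/58 + 135/58) = -147/(-18091/58) = -147*(-58/18091) = 8526/18091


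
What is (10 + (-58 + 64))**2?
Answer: 256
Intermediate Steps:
(10 + (-58 + 64))**2 = (10 + 6)**2 = 16**2 = 256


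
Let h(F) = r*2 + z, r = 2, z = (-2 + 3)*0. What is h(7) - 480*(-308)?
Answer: 147844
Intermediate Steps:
z = 0 (z = 1*0 = 0)
h(F) = 4 (h(F) = 2*2 + 0 = 4 + 0 = 4)
h(7) - 480*(-308) = 4 - 480*(-308) = 4 + 147840 = 147844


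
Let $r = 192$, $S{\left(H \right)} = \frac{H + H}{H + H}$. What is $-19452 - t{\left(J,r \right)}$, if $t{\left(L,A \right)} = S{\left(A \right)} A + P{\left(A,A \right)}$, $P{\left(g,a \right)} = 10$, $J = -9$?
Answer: $-19654$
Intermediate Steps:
$S{\left(H \right)} = 1$ ($S{\left(H \right)} = \frac{2 H}{2 H} = 2 H \frac{1}{2 H} = 1$)
$t{\left(L,A \right)} = 10 + A$ ($t{\left(L,A \right)} = 1 A + 10 = A + 10 = 10 + A$)
$-19452 - t{\left(J,r \right)} = -19452 - \left(10 + 192\right) = -19452 - 202 = -19654$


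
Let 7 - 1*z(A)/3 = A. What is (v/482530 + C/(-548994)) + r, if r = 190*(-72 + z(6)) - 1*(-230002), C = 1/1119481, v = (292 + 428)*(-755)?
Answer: 6432057562686521609771/29655731754556842 ≈ 2.1689e+5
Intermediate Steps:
v = -543600 (v = 720*(-755) = -543600)
C = 1/1119481 ≈ 8.9327e-7
z(A) = 21 - 3*A
r = 216892 (r = 190*(-72 + (21 - 3*6)) - 1*(-230002) = 190*(-72 + (21 - 18)) + 230002 = 190*(-72 + 3) + 230002 = 190*(-69) + 230002 = -13110 + 230002 = 216892)
(v/482530 + C/(-548994)) + r = (-543600/482530 + (1/1119481)/(-548994)) + 216892 = (-543600*1/482530 + (1/1119481)*(-1/548994)) + 216892 = (-54360/48253 - 1/614588352114) + 216892 = -33409022820965293/29655731754556842 + 216892 = 6432057562686521609771/29655731754556842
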